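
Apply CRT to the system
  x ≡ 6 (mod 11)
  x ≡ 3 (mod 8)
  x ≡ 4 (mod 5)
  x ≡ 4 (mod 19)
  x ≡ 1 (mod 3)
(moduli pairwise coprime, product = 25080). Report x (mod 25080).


Product of moduli M = 11 · 8 · 5 · 19 · 3 = 25080.
Merge one congruence at a time:
  Start: x ≡ 6 (mod 11).
  Combine with x ≡ 3 (mod 8); new modulus lcm = 88.
    Write x = 6 + 11·t and substitute into x ≡ 3 (mod 8): 11·t ≡ 3 − 6 = -3 (mod 8).
    Reduce coefficients mod 8: 3·t ≡ 5 (mod 8).
    The inverse of 3 mod 8 is 3 (since 3·3 = 9 = 1·8 + 1), so t ≡ 3·5 = 15 ≡ 7 (mod 8).
    Then x = 6 + 11·7 = 83, valid modulo lcm(11, 8) = 88: x ≡ 83 (mod 88).
  Combine with x ≡ 4 (mod 5); new modulus lcm = 440.
    Write x = 83 + 88·t and substitute into x ≡ 4 (mod 5): 88·t ≡ 4 − 83 = -79 (mod 5).
    Reduce coefficients mod 5: 3·t ≡ 1 (mod 5).
    The inverse of 3 mod 5 is 2 (since 3·2 = 6 = 1·5 + 1), so t ≡ 2·1 = 2 ≡ 2 (mod 5).
    Then x = 83 + 88·2 = 259, valid modulo lcm(88, 5) = 440: x ≡ 259 (mod 440).
  Combine with x ≡ 4 (mod 19); new modulus lcm = 8360.
    Write x = 259 + 440·t and substitute into x ≡ 4 (mod 19): 440·t ≡ 4 − 259 = -255 (mod 19).
    Reduce coefficients mod 19: 3·t ≡ 11 (mod 19).
    The inverse of 3 mod 19 is 13 (since 3·13 = 39 = 2·19 + 1), so t ≡ 13·11 = 143 ≡ 10 (mod 19).
    Then x = 259 + 440·10 = 4659, valid modulo lcm(440, 19) = 8360: x ≡ 4659 (mod 8360).
  Combine with x ≡ 1 (mod 3); new modulus lcm = 25080.
    Write x = 4659 + 8360·t and substitute into x ≡ 1 (mod 3): 8360·t ≡ 1 − 4659 = -4658 (mod 3).
    Reduce coefficients mod 3: 2·t ≡ 1 (mod 3).
    The inverse of 2 mod 3 is 2 (since 2·2 = 4 = 1·3 + 1), so t ≡ 2·1 = 2 ≡ 2 (mod 3).
    Then x = 4659 + 8360·2 = 21379, valid modulo lcm(8360, 3) = 25080: x ≡ 21379 (mod 25080).
Verify against each original: 21379 mod 11 = 6, 21379 mod 8 = 3, 21379 mod 5 = 4, 21379 mod 19 = 4, 21379 mod 3 = 1.

x ≡ 21379 (mod 25080).


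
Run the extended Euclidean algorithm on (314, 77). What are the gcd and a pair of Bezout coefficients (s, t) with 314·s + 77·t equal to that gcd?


Euclidean algorithm on (314, 77) — divide until remainder is 0:
  314 = 4 · 77 + 6
  77 = 12 · 6 + 5
  6 = 1 · 5 + 1
  5 = 5 · 1 + 0
gcd(314, 77) = 1.
Track Bezout coefficients alongside the remainders: start with r₀ = 314 = a·1 + b·0 (s = 1, t = 0) and r₁ = 77 = a·0 + b·1 (s = 0, t = 1); each new remainder r_{k+1} = r_{k-1} − q_k·r_k inherits s_{k+1} = s_{k-1} − q_k·s_k, t_{k+1} = t_{k-1} − q_k·t_k, so r_k = a·s_k + b·t_k at every step:
  q = 4: r = 6, s = 1 − 4·0 = 1, t = 0 − 4·1 = -4  (check: 314·1 + 77·(-4) = 6)
  q = 12: r = 5, s = 0 − 12·1 = -12, t = 1 − 12·(-4) = 49  (check: 314·(-12) + 77·49 = 5)
  q = 1: r = 1, s = 1 − 1·(-12) = 13, t = -4 − 1·49 = -53  (check: 314·13 + 77·(-53) = 1)
The row with r = 1 (the gcd) gives the Bezout coefficients s = 13, t = -53.
Result: 314 · (13) + 77 · (-53) = 1.

gcd(314, 77) = 1; s = 13, t = -53 (check: 314·13 + 77·(-53) = 1).


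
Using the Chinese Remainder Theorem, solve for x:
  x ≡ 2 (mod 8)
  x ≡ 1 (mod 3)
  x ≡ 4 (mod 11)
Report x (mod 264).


Moduli 8, 3, 11 are pairwise coprime; by CRT there is a unique solution modulo M = 8 · 3 · 11 = 264.
Solve pairwise, accumulating the modulus:
  Start with x ≡ 2 (mod 8).
  Combine with x ≡ 1 (mod 3): since gcd(8, 3) = 1, we get a unique residue mod 24.
    Write x = 2 + 8·t and substitute into x ≡ 1 (mod 3): 8·t ≡ 1 − 2 = -1 (mod 3).
    Reduce coefficients mod 3: 2·t ≡ 2 (mod 3).
    The inverse of 2 mod 3 is 2 (since 2·2 = 4 = 1·3 + 1), so t ≡ 2·2 = 4 ≡ 1 (mod 3).
    Then x = 2 + 8·1 = 10, valid modulo lcm(8, 3) = 24: x ≡ 10 (mod 24).
  Combine with x ≡ 4 (mod 11): since gcd(24, 11) = 1, we get a unique residue mod 264.
    Write x = 10 + 24·t and substitute into x ≡ 4 (mod 11): 24·t ≡ 4 − 10 = -6 (mod 11).
    Reduce coefficients mod 11: 2·t ≡ 5 (mod 11).
    The inverse of 2 mod 11 is 6 (since 2·6 = 12 = 1·11 + 1), so t ≡ 6·5 = 30 ≡ 8 (mod 11).
    Then x = 10 + 24·8 = 202, valid modulo lcm(24, 11) = 264: x ≡ 202 (mod 264).
Verify: 202 mod 8 = 2 ✓, 202 mod 3 = 1 ✓, 202 mod 11 = 4 ✓.

x ≡ 202 (mod 264).


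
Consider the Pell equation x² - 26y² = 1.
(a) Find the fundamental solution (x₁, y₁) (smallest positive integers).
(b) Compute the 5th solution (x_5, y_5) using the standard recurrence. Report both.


Step 1: Find the fundamental solution (x₁, y₁) of x² - 26y² = 1.
  Expand √26 as a continued fraction. a₀ = ⌊√26⌋ = 5; iterate m_{k+1} = d_k·a_k − m_k, d_{k+1} = (26 − m_{k+1}²)/d_k, a_{k+1} = ⌊(a₀ + m_{k+1})/d_{k+1}⌋ (starting m₀ = 0, d₀ = 1), with convergents p_k = a_k·p_{k-1} + p_{k-2}, q_k = a_k·q_{k-1} + q_{k-2} (p₋₁ = 1, q₋₁ = 0):
  k = 0: a₀ = 5; p₀/q₀ = 5/1; p₀² − 26·q₀² = 25 − 26 = -1.
  k = 1: m = 5, d = 1, a = ⌊(5 + 5)/1⌋ = 10; p/q = (10·5 + 1)/(10·1 + 0) = 51/10; p² − 26·q² = 2601 − 2600 = 1.
  The first convergent with p² − 26·q² = 1 gives the fundamental solution (x₁, y₁) = (51, 10).
Step 2: Apply the recurrence (x_{n+1}, y_{n+1}) = (x₁x_n + 26y₁y_n, x₁y_n + y₁x_n) repeatedly.
  From (x_1, y_1) = (51, 10): x_2 = 51·51 + 26·10·10 = 5201; y_2 = 51·10 + 10·51 = 1020.
  From (x_2, y_2) = (5201, 1020): x_3 = 51·5201 + 26·10·1020 = 530451; y_3 = 51·1020 + 10·5201 = 104030.
  From (x_3, y_3) = (530451, 104030): x_4 = 51·530451 + 26·10·104030 = 54100801; y_4 = 51·104030 + 10·530451 = 10610040.
  From (x_4, y_4) = (54100801, 10610040): x_5 = 51·54100801 + 26·10·10610040 = 5517751251; y_5 = 51·10610040 + 10·54100801 = 1082120050.
Step 3: Verify x_5² - 26·y_5² = 30445578867912065001 - 30445578867912065000 = 1 (should be 1). ✓

(x_1, y_1) = (51, 10); (x_5, y_5) = (5517751251, 1082120050).


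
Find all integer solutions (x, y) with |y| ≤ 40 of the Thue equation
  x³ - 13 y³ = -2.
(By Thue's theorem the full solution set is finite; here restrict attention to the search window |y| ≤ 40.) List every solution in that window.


The equation is x³ - 13y³ = -2. For fixed y, x³ = 13·y³ − 2, so a solution requires the RHS to be a perfect cube.
Strategy: iterate y from -40 to 40, compute RHS = 13·y³ − 2, and check whether it is a (positive or negative) perfect cube.
Check small values of y:
  y = 0: RHS = -2 is not a perfect cube.
  y = 1: RHS = 11 is not a perfect cube.
  y = -1: RHS = -15 is not a perfect cube.
  y = 2: RHS = 102 is not a perfect cube.
  y = -2: RHS = -106 is not a perfect cube.
  y = 3: RHS = 349 is not a perfect cube.
  y = -3: RHS = -353 is not a perfect cube.
Continuing the search up to |y| = 40 finds no solutions either.
No (x, y) in the scanned range satisfies the equation.

No integer solutions with |y| ≤ 40.


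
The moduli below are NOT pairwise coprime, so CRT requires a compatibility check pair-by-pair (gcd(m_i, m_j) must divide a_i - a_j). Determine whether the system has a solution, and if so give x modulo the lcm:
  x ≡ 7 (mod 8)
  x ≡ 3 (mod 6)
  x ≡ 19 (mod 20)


Moduli 8, 6, 20 are not pairwise coprime, so CRT works modulo lcm(m_i) when all pairwise compatibility conditions hold.
Pairwise compatibility: gcd(m_i, m_j) must divide a_i - a_j for every pair.
Merge one congruence at a time:
  Start: x ≡ 7 (mod 8).
  Combine with x ≡ 3 (mod 6): gcd(8, 6) = 2; 3 - 7 = -4, which IS divisible by 2, so compatible.
    Write x = 7 + 8·t and substitute into x ≡ 3 (mod 6): 8·t ≡ 3 − 7 = -4 (mod 6).
    Divide the congruence (and modulus) by g = 2: 4·t ≡ -2 (mod 3).
    Reduce coefficients mod 3: 1·t ≡ 1 (mod 3).
    So t ≡ 1 (mod 3).
    Then x = 7 + 8·1 = 15, valid modulo lcm(8, 6) = 24: x ≡ 15 (mod 24).
  Combine with x ≡ 19 (mod 20): gcd(24, 20) = 4; 19 - 15 = 4, which IS divisible by 4, so compatible.
    Write x = 15 + 24·t and substitute into x ≡ 19 (mod 20): 24·t ≡ 19 − 15 = 4 (mod 20).
    Divide the congruence (and modulus) by g = 4: 6·t ≡ 1 (mod 5).
    Reduce coefficients mod 5: 1·t ≡ 1 (mod 5).
    So t ≡ 1 (mod 5).
    Then x = 15 + 24·1 = 39, valid modulo lcm(24, 20) = 120: x ≡ 39 (mod 120).
Verify: 39 mod 8 = 7, 39 mod 6 = 3, 39 mod 20 = 19.

x ≡ 39 (mod 120).


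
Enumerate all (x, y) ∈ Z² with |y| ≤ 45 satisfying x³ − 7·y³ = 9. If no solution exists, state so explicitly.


The equation is x³ - 7y³ = 9. For fixed y, x³ = 7·y³ + 9, so a solution requires the RHS to be a perfect cube.
Strategy: iterate y from -45 to 45, compute RHS = 7·y³ + 9, and check whether it is a (positive or negative) perfect cube.
Check small values of y:
  y = 0: RHS = 9 is not a perfect cube.
  y = 1: RHS = 16 is not a perfect cube.
  y = -1: RHS = 2 is not a perfect cube.
  y = 2: RHS = 65 is not a perfect cube.
  y = -2: RHS = -47 is not a perfect cube.
  y = 3: RHS = 198 is not a perfect cube.
  y = -3: RHS = -180 is not a perfect cube.
Continuing the search up to |y| = 45 finds no solutions either.
No (x, y) in the scanned range satisfies the equation.

No integer solutions with |y| ≤ 45.


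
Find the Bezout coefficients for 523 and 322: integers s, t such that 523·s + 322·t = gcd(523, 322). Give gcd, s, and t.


Euclidean algorithm on (523, 322) — divide until remainder is 0:
  523 = 1 · 322 + 201
  322 = 1 · 201 + 121
  201 = 1 · 121 + 80
  121 = 1 · 80 + 41
  80 = 1 · 41 + 39
  41 = 1 · 39 + 2
  39 = 19 · 2 + 1
  2 = 2 · 1 + 0
gcd(523, 322) = 1.
Track Bezout coefficients alongside the remainders: start with r₀ = 523 = a·1 + b·0 (s = 1, t = 0) and r₁ = 322 = a·0 + b·1 (s = 0, t = 1); each new remainder r_{k+1} = r_{k-1} − q_k·r_k inherits s_{k+1} = s_{k-1} − q_k·s_k, t_{k+1} = t_{k-1} − q_k·t_k, so r_k = a·s_k + b·t_k at every step:
  q = 1: r = 201, s = 1 − 1·0 = 1, t = 0 − 1·1 = -1  (check: 523·1 + 322·(-1) = 201)
  q = 1: r = 121, s = 0 − 1·1 = -1, t = 1 − 1·(-1) = 2  (check: 523·(-1) + 322·2 = 121)
  q = 1: r = 80, s = 1 − 1·(-1) = 2, t = -1 − 1·2 = -3  (check: 523·2 + 322·(-3) = 80)
  q = 1: r = 41, s = -1 − 1·2 = -3, t = 2 − 1·(-3) = 5  (check: 523·(-3) + 322·5 = 41)
  q = 1: r = 39, s = 2 − 1·(-3) = 5, t = -3 − 1·5 = -8  (check: 523·5 + 322·(-8) = 39)
  q = 1: r = 2, s = -3 − 1·5 = -8, t = 5 − 1·(-8) = 13  (check: 523·(-8) + 322·13 = 2)
  q = 19: r = 1, s = 5 − 19·(-8) = 157, t = -8 − 19·13 = -255  (check: 523·157 + 322·(-255) = 1)
The row with r = 1 (the gcd) gives the Bezout coefficients s = 157, t = -255.
Result: 523 · (157) + 322 · (-255) = 1.

gcd(523, 322) = 1; s = 157, t = -255 (check: 523·157 + 322·(-255) = 1).


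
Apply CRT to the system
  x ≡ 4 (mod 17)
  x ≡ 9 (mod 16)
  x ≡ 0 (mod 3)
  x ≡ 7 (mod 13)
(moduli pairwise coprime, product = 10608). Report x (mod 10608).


Product of moduli M = 17 · 16 · 3 · 13 = 10608.
Merge one congruence at a time:
  Start: x ≡ 4 (mod 17).
  Combine with x ≡ 9 (mod 16); new modulus lcm = 272.
    Write x = 4 + 17·t and substitute into x ≡ 9 (mod 16): 17·t ≡ 9 − 4 = 5 (mod 16).
    Reduce coefficients mod 16: 1·t ≡ 5 (mod 16).
    So t ≡ 5 (mod 16).
    Then x = 4 + 17·5 = 89, valid modulo lcm(17, 16) = 272: x ≡ 89 (mod 272).
  Combine with x ≡ 0 (mod 3); new modulus lcm = 816.
    Write x = 89 + 272·t and substitute into x ≡ 0 (mod 3): 272·t ≡ 0 − 89 = -89 (mod 3).
    Reduce coefficients mod 3: 2·t ≡ 1 (mod 3).
    The inverse of 2 mod 3 is 2 (since 2·2 = 4 = 1·3 + 1), so t ≡ 2·1 = 2 ≡ 2 (mod 3).
    Then x = 89 + 272·2 = 633, valid modulo lcm(272, 3) = 816: x ≡ 633 (mod 816).
  Combine with x ≡ 7 (mod 13); new modulus lcm = 10608.
    Write x = 633 + 816·t and substitute into x ≡ 7 (mod 13): 816·t ≡ 7 − 633 = -626 (mod 13).
    Reduce coefficients mod 13: 10·t ≡ 11 (mod 13).
    The inverse of 10 mod 13 is 4 (since 10·4 = 40 = 3·13 + 1), so t ≡ 4·11 = 44 ≡ 5 (mod 13).
    Then x = 633 + 816·5 = 4713, valid modulo lcm(816, 13) = 10608: x ≡ 4713 (mod 10608).
Verify against each original: 4713 mod 17 = 4, 4713 mod 16 = 9, 4713 mod 3 = 0, 4713 mod 13 = 7.

x ≡ 4713 (mod 10608).


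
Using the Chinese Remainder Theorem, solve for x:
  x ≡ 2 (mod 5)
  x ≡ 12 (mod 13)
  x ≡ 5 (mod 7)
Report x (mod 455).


Moduli 5, 13, 7 are pairwise coprime; by CRT there is a unique solution modulo M = 5 · 13 · 7 = 455.
Solve pairwise, accumulating the modulus:
  Start with x ≡ 2 (mod 5).
  Combine with x ≡ 12 (mod 13): since gcd(5, 13) = 1, we get a unique residue mod 65.
    Write x = 2 + 5·t and substitute into x ≡ 12 (mod 13): 5·t ≡ 12 − 2 = 10 (mod 13).
    The inverse of 5 mod 13 is 8 (since 5·8 = 40 = 3·13 + 1), so t ≡ 8·10 = 80 ≡ 2 (mod 13).
    Then x = 2 + 5·2 = 12, valid modulo lcm(5, 13) = 65: x ≡ 12 (mod 65).
  Combine with x ≡ 5 (mod 7): since gcd(65, 7) = 1, we get a unique residue mod 455.
    Write x = 12 + 65·t and substitute into x ≡ 5 (mod 7): 65·t ≡ 5 − 12 = -7 (mod 7).
    Reduce coefficients mod 7: 2·t ≡ 0 (mod 7).
    The inverse of 2 mod 7 is 4 (since 2·4 = 8 = 1·7 + 1), so t ≡ 4·0 = 0 ≡ 0 (mod 7).
    Then x = 12 + 65·0 = 12, valid modulo lcm(65, 7) = 455: x ≡ 12 (mod 455).
Verify: 12 mod 5 = 2 ✓, 12 mod 13 = 12 ✓, 12 mod 7 = 5 ✓.

x ≡ 12 (mod 455).


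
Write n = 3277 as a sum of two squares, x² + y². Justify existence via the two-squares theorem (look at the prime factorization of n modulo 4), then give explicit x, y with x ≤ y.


Step 1: Factor n = 3277 = 29 · 113.
Step 2: Check the mod-4 condition on each prime factor: 29 ≡ 1 (mod 4), exponent 1; 113 ≡ 1 (mod 4), exponent 1.
All primes ≡ 3 (mod 4) appear to even exponent (or don't appear), so by the two-squares theorem n IS expressible as a sum of two squares.
Step 3: Build a representation. Here n = 29 · 113 is a product of primes ≡ 1 (mod 4). Each prime p ≡ 1 (mod 4) is itself a sum of two squares; find a² by testing p − a² for a perfect square:
  29: 29 − 1² = 28, 29 − 2² = 25 = 5² ⇒ 29 = 2² + 5².
  113: 113 − 1² = 112, 113 − 2² = 109, 113 − 3² = 104, 113 − 4² = 97, 113 − 5² = 88, 113 − 6² = 77, 113 − 7² = 64 = 8² ⇒ 113 = 7² + 8².
  Combine using the Brahmagupta–Fibonacci identity (a² + b²)(c² + d²) = (ac − bd)² + (ad + bc)² = (ac + bd)² + (ad − bc)²:
  29 · 113 = 3277: from (2² + 5²)(7² + 8²), take (2·7 − 5·8, 2·8 + 5·7) = (14 − 40, 16 + 35) = (-26, 51); dropping signs (only squares matter) gives (26, 51); check 26² + 51² = 676 + 2601 = 3277 ✓.
Step 4: Order so x ≤ y and verify: 26² + 51² = 676 + 2601 = 3277 = n. ✓

n = 3277 = 26² + 51² (one valid representation with x ≤ y).


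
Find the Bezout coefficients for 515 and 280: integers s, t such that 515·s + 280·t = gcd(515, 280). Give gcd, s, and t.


Euclidean algorithm on (515, 280) — divide until remainder is 0:
  515 = 1 · 280 + 235
  280 = 1 · 235 + 45
  235 = 5 · 45 + 10
  45 = 4 · 10 + 5
  10 = 2 · 5 + 0
gcd(515, 280) = 5.
Track Bezout coefficients alongside the remainders: start with r₀ = 515 = a·1 + b·0 (s = 1, t = 0) and r₁ = 280 = a·0 + b·1 (s = 0, t = 1); each new remainder r_{k+1} = r_{k-1} − q_k·r_k inherits s_{k+1} = s_{k-1} − q_k·s_k, t_{k+1} = t_{k-1} − q_k·t_k, so r_k = a·s_k + b·t_k at every step:
  q = 1: r = 235, s = 1 − 1·0 = 1, t = 0 − 1·1 = -1  (check: 515·1 + 280·(-1) = 235)
  q = 1: r = 45, s = 0 − 1·1 = -1, t = 1 − 1·(-1) = 2  (check: 515·(-1) + 280·2 = 45)
  q = 5: r = 10, s = 1 − 5·(-1) = 6, t = -1 − 5·2 = -11  (check: 515·6 + 280·(-11) = 10)
  q = 4: r = 5, s = -1 − 4·6 = -25, t = 2 − 4·(-11) = 46  (check: 515·(-25) + 280·46 = 5)
The row with r = 5 (the gcd) gives the Bezout coefficients s = -25, t = 46.
Result: 515 · (-25) + 280 · (46) = 5.

gcd(515, 280) = 5; s = -25, t = 46 (check: 515·(-25) + 280·46 = 5).


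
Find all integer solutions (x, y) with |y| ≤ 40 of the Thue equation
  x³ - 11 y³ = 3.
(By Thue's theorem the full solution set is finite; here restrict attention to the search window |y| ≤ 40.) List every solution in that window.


The equation is x³ - 11y³ = 3. For fixed y, x³ = 11·y³ + 3, so a solution requires the RHS to be a perfect cube.
Strategy: iterate y from -40 to 40, compute RHS = 11·y³ + 3, and check whether it is a (positive or negative) perfect cube.
Check small values of y:
  y = 0: RHS = 3 is not a perfect cube.
  y = 1: RHS = 14 is not a perfect cube.
  y = -1: RHS = -8 = (-2)³ ⇒ x = -2 works.
  y = 2: RHS = 91 is not a perfect cube.
  y = -2: RHS = -85 is not a perfect cube.
  y = 3: RHS = 300 is not a perfect cube.
  y = -3: RHS = -294 is not a perfect cube.
Continuing the search up to |y| = 40 finds no further solutions beyond those listed.
Collected solutions: (-2, -1).

Solutions (with |y| ≤ 40): (-2, -1).


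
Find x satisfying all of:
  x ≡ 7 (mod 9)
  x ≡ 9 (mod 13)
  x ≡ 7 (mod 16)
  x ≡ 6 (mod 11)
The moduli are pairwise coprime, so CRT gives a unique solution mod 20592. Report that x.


Product of moduli M = 9 · 13 · 16 · 11 = 20592.
Merge one congruence at a time:
  Start: x ≡ 7 (mod 9).
  Combine with x ≡ 9 (mod 13); new modulus lcm = 117.
    Write x = 7 + 9·t and substitute into x ≡ 9 (mod 13): 9·t ≡ 9 − 7 = 2 (mod 13).
    The inverse of 9 mod 13 is 3 (since 9·3 = 27 = 2·13 + 1), so t ≡ 3·2 = 6 ≡ 6 (mod 13).
    Then x = 7 + 9·6 = 61, valid modulo lcm(9, 13) = 117: x ≡ 61 (mod 117).
  Combine with x ≡ 7 (mod 16); new modulus lcm = 1872.
    Write x = 61 + 117·t and substitute into x ≡ 7 (mod 16): 117·t ≡ 7 − 61 = -54 (mod 16).
    Reduce coefficients mod 16: 5·t ≡ 10 (mod 16).
    The inverse of 5 mod 16 is 13 (since 5·13 = 65 = 4·16 + 1), so t ≡ 13·10 = 130 ≡ 2 (mod 16).
    Then x = 61 + 117·2 = 295, valid modulo lcm(117, 16) = 1872: x ≡ 295 (mod 1872).
  Combine with x ≡ 6 (mod 11); new modulus lcm = 20592.
    Write x = 295 + 1872·t and substitute into x ≡ 6 (mod 11): 1872·t ≡ 6 − 295 = -289 (mod 11).
    Reduce coefficients mod 11: 2·t ≡ 8 (mod 11).
    The inverse of 2 mod 11 is 6 (since 2·6 = 12 = 1·11 + 1), so t ≡ 6·8 = 48 ≡ 4 (mod 11).
    Then x = 295 + 1872·4 = 7783, valid modulo lcm(1872, 11) = 20592: x ≡ 7783 (mod 20592).
Verify against each original: 7783 mod 9 = 7, 7783 mod 13 = 9, 7783 mod 16 = 7, 7783 mod 11 = 6.

x ≡ 7783 (mod 20592).


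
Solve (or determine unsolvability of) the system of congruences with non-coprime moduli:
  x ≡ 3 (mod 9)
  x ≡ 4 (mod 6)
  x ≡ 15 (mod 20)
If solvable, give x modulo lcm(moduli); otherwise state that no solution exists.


Moduli 9, 6, 20 are not pairwise coprime, so CRT works modulo lcm(m_i) when all pairwise compatibility conditions hold.
Pairwise compatibility: gcd(m_i, m_j) must divide a_i - a_j for every pair.
Merge one congruence at a time:
  Start: x ≡ 3 (mod 9).
  Combine with x ≡ 4 (mod 6): gcd(9, 6) = 3, and 4 - 3 = 1 is NOT divisible by 3.
    ⇒ system is inconsistent (no integer solution).

No solution (the system is inconsistent).


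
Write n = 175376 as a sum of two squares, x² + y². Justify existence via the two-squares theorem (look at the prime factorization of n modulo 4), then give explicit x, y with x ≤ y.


Step 1: Factor n = 175376 = 2^4 · 97 · 113.
Step 2: Check the mod-4 condition on each prime factor: 2 = 2 (special); 97 ≡ 1 (mod 4), exponent 1; 113 ≡ 1 (mod 4), exponent 1.
All primes ≡ 3 (mod 4) appear to even exponent (or don't appear), so by the two-squares theorem n IS expressible as a sum of two squares.
Step 3: Build a representation. Group n = k² · m with k = 4 and m = 97 · 113 = 10961 (a product of primes ≡ 1 (mod 4)); a representation of m scales to one of n via (k·x)² + (k·y)² = k²(x² + y²). Each prime p ≡ 1 (mod 4) is itself a sum of two squares; find a² by testing p − a² for a perfect square:
  97: 97 − 1² = 96, 97 − 2² = 93, 97 − 3² = 88, 97 − 4² = 81 = 9² ⇒ 97 = 4² + 9².
  113: 113 − 1² = 112, 113 − 2² = 109, 113 − 3² = 104, 113 − 4² = 97, 113 − 5² = 88, 113 − 6² = 77, 113 − 7² = 64 = 8² ⇒ 113 = 7² + 8².
  Combine using the Brahmagupta–Fibonacci identity (a² + b²)(c² + d²) = (ac − bd)² + (ad + bc)² = (ac + bd)² + (ad − bc)²:
  97 · 113 = 10961: from (4² + 9²)(7² + 8²), take (4·7 − 9·8, 4·8 + 9·7) = (28 − 72, 32 + 63) = (-44, 95); dropping signs (only squares matter) gives (44, 95); check 44² + 95² = 1936 + 9025 = 10961 ✓.
  Scale by k = 4: (4·44, 4·95) = (176, 380).
Step 4: Order so x ≤ y and verify: 176² + 380² = 30976 + 144400 = 175376 = n. ✓

n = 175376 = 176² + 380² (one valid representation with x ≤ y).


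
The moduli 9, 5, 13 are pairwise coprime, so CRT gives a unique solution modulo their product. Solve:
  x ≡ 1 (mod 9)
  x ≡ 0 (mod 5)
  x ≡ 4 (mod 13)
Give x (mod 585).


Moduli 9, 5, 13 are pairwise coprime; by CRT there is a unique solution modulo M = 9 · 5 · 13 = 585.
Solve pairwise, accumulating the modulus:
  Start with x ≡ 1 (mod 9).
  Combine with x ≡ 0 (mod 5): since gcd(9, 5) = 1, we get a unique residue mod 45.
    Write x = 1 + 9·t and substitute into x ≡ 0 (mod 5): 9·t ≡ 0 − 1 = -1 (mod 5).
    Reduce coefficients mod 5: 4·t ≡ 4 (mod 5).
    The inverse of 4 mod 5 is 4 (since 4·4 = 16 = 3·5 + 1), so t ≡ 4·4 = 16 ≡ 1 (mod 5).
    Then x = 1 + 9·1 = 10, valid modulo lcm(9, 5) = 45: x ≡ 10 (mod 45).
  Combine with x ≡ 4 (mod 13): since gcd(45, 13) = 1, we get a unique residue mod 585.
    Write x = 10 + 45·t and substitute into x ≡ 4 (mod 13): 45·t ≡ 4 − 10 = -6 (mod 13).
    Reduce coefficients mod 13: 6·t ≡ 7 (mod 13).
    The inverse of 6 mod 13 is 11 (since 6·11 = 66 = 5·13 + 1), so t ≡ 11·7 = 77 ≡ 12 (mod 13).
    Then x = 10 + 45·12 = 550, valid modulo lcm(45, 13) = 585: x ≡ 550 (mod 585).
Verify: 550 mod 9 = 1 ✓, 550 mod 5 = 0 ✓, 550 mod 13 = 4 ✓.

x ≡ 550 (mod 585).


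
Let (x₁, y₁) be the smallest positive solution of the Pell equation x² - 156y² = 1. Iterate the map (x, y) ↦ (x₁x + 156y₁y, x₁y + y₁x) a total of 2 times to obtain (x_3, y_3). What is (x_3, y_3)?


Step 1: Find the fundamental solution (x₁, y₁) of x² - 156y² = 1.
  Expand √156 as a continued fraction. a₀ = ⌊√156⌋ = 12; iterate m_{k+1} = d_k·a_k − m_k, d_{k+1} = (156 − m_{k+1}²)/d_k, a_{k+1} = ⌊(a₀ + m_{k+1})/d_{k+1}⌋ (starting m₀ = 0, d₀ = 1), with convergents p_k = a_k·p_{k-1} + p_{k-2}, q_k = a_k·q_{k-1} + q_{k-2} (p₋₁ = 1, q₋₁ = 0):
  k = 0: a₀ = 12; p₀/q₀ = 12/1; p₀² − 156·q₀² = 144 − 156 = -12.
  k = 1: m = 12, d = 12, a = ⌊(12 + 12)/12⌋ = 2; p/q = (2·12 + 1)/(2·1 + 0) = 25/2; p² − 156·q² = 625 − 624 = 1.
  The first convergent with p² − 156·q² = 1 gives the fundamental solution (x₁, y₁) = (25, 2).
Step 2: Apply the recurrence (x_{n+1}, y_{n+1}) = (x₁x_n + 156y₁y_n, x₁y_n + y₁x_n) repeatedly.
  From (x_1, y_1) = (25, 2): x_2 = 25·25 + 156·2·2 = 1249; y_2 = 25·2 + 2·25 = 100.
  From (x_2, y_2) = (1249, 100): x_3 = 25·1249 + 156·2·100 = 62425; y_3 = 25·100 + 2·1249 = 4998.
Step 3: Verify x_3² - 156·y_3² = 3896880625 - 3896880624 = 1 (should be 1). ✓

(x_1, y_1) = (25, 2); (x_3, y_3) = (62425, 4998).


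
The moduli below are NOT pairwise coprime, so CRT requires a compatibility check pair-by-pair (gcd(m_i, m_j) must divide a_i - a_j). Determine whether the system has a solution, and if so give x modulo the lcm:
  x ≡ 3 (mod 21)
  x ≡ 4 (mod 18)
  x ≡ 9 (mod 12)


Moduli 21, 18, 12 are not pairwise coprime, so CRT works modulo lcm(m_i) when all pairwise compatibility conditions hold.
Pairwise compatibility: gcd(m_i, m_j) must divide a_i - a_j for every pair.
Merge one congruence at a time:
  Start: x ≡ 3 (mod 21).
  Combine with x ≡ 4 (mod 18): gcd(21, 18) = 3, and 4 - 3 = 1 is NOT divisible by 3.
    ⇒ system is inconsistent (no integer solution).

No solution (the system is inconsistent).


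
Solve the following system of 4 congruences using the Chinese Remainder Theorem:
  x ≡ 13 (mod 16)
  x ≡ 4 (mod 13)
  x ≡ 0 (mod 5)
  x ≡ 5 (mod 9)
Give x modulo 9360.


Product of moduli M = 16 · 13 · 5 · 9 = 9360.
Merge one congruence at a time:
  Start: x ≡ 13 (mod 16).
  Combine with x ≡ 4 (mod 13); new modulus lcm = 208.
    Write x = 13 + 16·t and substitute into x ≡ 4 (mod 13): 16·t ≡ 4 − 13 = -9 (mod 13).
    Reduce coefficients mod 13: 3·t ≡ 4 (mod 13).
    The inverse of 3 mod 13 is 9 (since 3·9 = 27 = 2·13 + 1), so t ≡ 9·4 = 36 ≡ 10 (mod 13).
    Then x = 13 + 16·10 = 173, valid modulo lcm(16, 13) = 208: x ≡ 173 (mod 208).
  Combine with x ≡ 0 (mod 5); new modulus lcm = 1040.
    Write x = 173 + 208·t and substitute into x ≡ 0 (mod 5): 208·t ≡ 0 − 173 = -173 (mod 5).
    Reduce coefficients mod 5: 3·t ≡ 2 (mod 5).
    The inverse of 3 mod 5 is 2 (since 3·2 = 6 = 1·5 + 1), so t ≡ 2·2 = 4 ≡ 4 (mod 5).
    Then x = 173 + 208·4 = 1005, valid modulo lcm(208, 5) = 1040: x ≡ 1005 (mod 1040).
  Combine with x ≡ 5 (mod 9); new modulus lcm = 9360.
    Write x = 1005 + 1040·t and substitute into x ≡ 5 (mod 9): 1040·t ≡ 5 − 1005 = -1000 (mod 9).
    Reduce coefficients mod 9: 5·t ≡ 8 (mod 9).
    The inverse of 5 mod 9 is 2 (since 5·2 = 10 = 1·9 + 1), so t ≡ 2·8 = 16 ≡ 7 (mod 9).
    Then x = 1005 + 1040·7 = 8285, valid modulo lcm(1040, 9) = 9360: x ≡ 8285 (mod 9360).
Verify against each original: 8285 mod 16 = 13, 8285 mod 13 = 4, 8285 mod 5 = 0, 8285 mod 9 = 5.

x ≡ 8285 (mod 9360).


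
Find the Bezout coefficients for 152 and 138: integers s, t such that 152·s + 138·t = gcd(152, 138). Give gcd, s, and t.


Euclidean algorithm on (152, 138) — divide until remainder is 0:
  152 = 1 · 138 + 14
  138 = 9 · 14 + 12
  14 = 1 · 12 + 2
  12 = 6 · 2 + 0
gcd(152, 138) = 2.
Track Bezout coefficients alongside the remainders: start with r₀ = 152 = a·1 + b·0 (s = 1, t = 0) and r₁ = 138 = a·0 + b·1 (s = 0, t = 1); each new remainder r_{k+1} = r_{k-1} − q_k·r_k inherits s_{k+1} = s_{k-1} − q_k·s_k, t_{k+1} = t_{k-1} − q_k·t_k, so r_k = a·s_k + b·t_k at every step:
  q = 1: r = 14, s = 1 − 1·0 = 1, t = 0 − 1·1 = -1  (check: 152·1 + 138·(-1) = 14)
  q = 9: r = 12, s = 0 − 9·1 = -9, t = 1 − 9·(-1) = 10  (check: 152·(-9) + 138·10 = 12)
  q = 1: r = 2, s = 1 − 1·(-9) = 10, t = -1 − 1·10 = -11  (check: 152·10 + 138·(-11) = 2)
The row with r = 2 (the gcd) gives the Bezout coefficients s = 10, t = -11.
Result: 152 · (10) + 138 · (-11) = 2.

gcd(152, 138) = 2; s = 10, t = -11 (check: 152·10 + 138·(-11) = 2).


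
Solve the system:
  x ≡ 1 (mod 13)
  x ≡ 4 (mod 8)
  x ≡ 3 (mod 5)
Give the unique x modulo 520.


Moduli 13, 8, 5 are pairwise coprime; by CRT there is a unique solution modulo M = 13 · 8 · 5 = 520.
Solve pairwise, accumulating the modulus:
  Start with x ≡ 1 (mod 13).
  Combine with x ≡ 4 (mod 8): since gcd(13, 8) = 1, we get a unique residue mod 104.
    Write x = 1 + 13·t and substitute into x ≡ 4 (mod 8): 13·t ≡ 4 − 1 = 3 (mod 8).
    Reduce coefficients mod 8: 5·t ≡ 3 (mod 8).
    The inverse of 5 mod 8 is 5 (since 5·5 = 25 = 3·8 + 1), so t ≡ 5·3 = 15 ≡ 7 (mod 8).
    Then x = 1 + 13·7 = 92, valid modulo lcm(13, 8) = 104: x ≡ 92 (mod 104).
  Combine with x ≡ 3 (mod 5): since gcd(104, 5) = 1, we get a unique residue mod 520.
    Write x = 92 + 104·t and substitute into x ≡ 3 (mod 5): 104·t ≡ 3 − 92 = -89 (mod 5).
    Reduce coefficients mod 5: 4·t ≡ 1 (mod 5).
    The inverse of 4 mod 5 is 4 (since 4·4 = 16 = 3·5 + 1), so t ≡ 4·1 = 4 ≡ 4 (mod 5).
    Then x = 92 + 104·4 = 508, valid modulo lcm(104, 5) = 520: x ≡ 508 (mod 520).
Verify: 508 mod 13 = 1 ✓, 508 mod 8 = 4 ✓, 508 mod 5 = 3 ✓.

x ≡ 508 (mod 520).


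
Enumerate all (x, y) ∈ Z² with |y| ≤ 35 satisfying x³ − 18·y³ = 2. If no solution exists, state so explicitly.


The equation is x³ - 18y³ = 2. For fixed y, x³ = 18·y³ + 2, so a solution requires the RHS to be a perfect cube.
Strategy: iterate y from -35 to 35, compute RHS = 18·y³ + 2, and check whether it is a (positive or negative) perfect cube.
Check small values of y:
  y = 0: RHS = 2 is not a perfect cube.
  y = 1: RHS = 20 is not a perfect cube.
  y = -1: RHS = -16 is not a perfect cube.
  y = 2: RHS = 146 is not a perfect cube.
  y = -2: RHS = -142 is not a perfect cube.
  y = 3: RHS = 488 is not a perfect cube.
  y = -3: RHS = -484 is not a perfect cube.
Continuing the search up to |y| = 35 finds no solutions either.
No (x, y) in the scanned range satisfies the equation.

No integer solutions with |y| ≤ 35.


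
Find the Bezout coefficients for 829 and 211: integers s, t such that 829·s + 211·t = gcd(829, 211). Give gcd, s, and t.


Euclidean algorithm on (829, 211) — divide until remainder is 0:
  829 = 3 · 211 + 196
  211 = 1 · 196 + 15
  196 = 13 · 15 + 1
  15 = 15 · 1 + 0
gcd(829, 211) = 1.
Track Bezout coefficients alongside the remainders: start with r₀ = 829 = a·1 + b·0 (s = 1, t = 0) and r₁ = 211 = a·0 + b·1 (s = 0, t = 1); each new remainder r_{k+1} = r_{k-1} − q_k·r_k inherits s_{k+1} = s_{k-1} − q_k·s_k, t_{k+1} = t_{k-1} − q_k·t_k, so r_k = a·s_k + b·t_k at every step:
  q = 3: r = 196, s = 1 − 3·0 = 1, t = 0 − 3·1 = -3  (check: 829·1 + 211·(-3) = 196)
  q = 1: r = 15, s = 0 − 1·1 = -1, t = 1 − 1·(-3) = 4  (check: 829·(-1) + 211·4 = 15)
  q = 13: r = 1, s = 1 − 13·(-1) = 14, t = -3 − 13·4 = -55  (check: 829·14 + 211·(-55) = 1)
The row with r = 1 (the gcd) gives the Bezout coefficients s = 14, t = -55.
Result: 829 · (14) + 211 · (-55) = 1.

gcd(829, 211) = 1; s = 14, t = -55 (check: 829·14 + 211·(-55) = 1).


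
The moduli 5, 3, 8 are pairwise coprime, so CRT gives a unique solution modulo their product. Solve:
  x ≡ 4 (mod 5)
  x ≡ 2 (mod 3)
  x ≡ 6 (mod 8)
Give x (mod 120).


Moduli 5, 3, 8 are pairwise coprime; by CRT there is a unique solution modulo M = 5 · 3 · 8 = 120.
Solve pairwise, accumulating the modulus:
  Start with x ≡ 4 (mod 5).
  Combine with x ≡ 2 (mod 3): since gcd(5, 3) = 1, we get a unique residue mod 15.
    Write x = 4 + 5·t and substitute into x ≡ 2 (mod 3): 5·t ≡ 2 − 4 = -2 (mod 3).
    Reduce coefficients mod 3: 2·t ≡ 1 (mod 3).
    The inverse of 2 mod 3 is 2 (since 2·2 = 4 = 1·3 + 1), so t ≡ 2·1 = 2 ≡ 2 (mod 3).
    Then x = 4 + 5·2 = 14, valid modulo lcm(5, 3) = 15: x ≡ 14 (mod 15).
  Combine with x ≡ 6 (mod 8): since gcd(15, 8) = 1, we get a unique residue mod 120.
    Write x = 14 + 15·t and substitute into x ≡ 6 (mod 8): 15·t ≡ 6 − 14 = -8 (mod 8).
    Reduce coefficients mod 8: 7·t ≡ 0 (mod 8).
    The inverse of 7 mod 8 is 7 (since 7·7 = 49 = 6·8 + 1), so t ≡ 7·0 = 0 ≡ 0 (mod 8).
    Then x = 14 + 15·0 = 14, valid modulo lcm(15, 8) = 120: x ≡ 14 (mod 120).
Verify: 14 mod 5 = 4 ✓, 14 mod 3 = 2 ✓, 14 mod 8 = 6 ✓.

x ≡ 14 (mod 120).


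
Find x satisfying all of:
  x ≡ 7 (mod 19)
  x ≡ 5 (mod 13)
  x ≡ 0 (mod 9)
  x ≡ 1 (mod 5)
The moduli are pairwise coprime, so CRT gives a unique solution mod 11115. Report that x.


Product of moduli M = 19 · 13 · 9 · 5 = 11115.
Merge one congruence at a time:
  Start: x ≡ 7 (mod 19).
  Combine with x ≡ 5 (mod 13); new modulus lcm = 247.
    Write x = 7 + 19·t and substitute into x ≡ 5 (mod 13): 19·t ≡ 5 − 7 = -2 (mod 13).
    Reduce coefficients mod 13: 6·t ≡ 11 (mod 13).
    The inverse of 6 mod 13 is 11 (since 6·11 = 66 = 5·13 + 1), so t ≡ 11·11 = 121 ≡ 4 (mod 13).
    Then x = 7 + 19·4 = 83, valid modulo lcm(19, 13) = 247: x ≡ 83 (mod 247).
  Combine with x ≡ 0 (mod 9); new modulus lcm = 2223.
    Write x = 83 + 247·t and substitute into x ≡ 0 (mod 9): 247·t ≡ 0 − 83 = -83 (mod 9).
    Reduce coefficients mod 9: 4·t ≡ 7 (mod 9).
    The inverse of 4 mod 9 is 7 (since 4·7 = 28 = 3·9 + 1), so t ≡ 7·7 = 49 ≡ 4 (mod 9).
    Then x = 83 + 247·4 = 1071, valid modulo lcm(247, 9) = 2223: x ≡ 1071 (mod 2223).
  Combine with x ≡ 1 (mod 5); new modulus lcm = 11115.
    Write x = 1071 + 2223·t and substitute into x ≡ 1 (mod 5): 2223·t ≡ 1 − 1071 = -1070 (mod 5).
    Reduce coefficients mod 5: 3·t ≡ 0 (mod 5).
    The inverse of 3 mod 5 is 2 (since 3·2 = 6 = 1·5 + 1), so t ≡ 2·0 = 0 ≡ 0 (mod 5).
    Then x = 1071 + 2223·0 = 1071, valid modulo lcm(2223, 5) = 11115: x ≡ 1071 (mod 11115).
Verify against each original: 1071 mod 19 = 7, 1071 mod 13 = 5, 1071 mod 9 = 0, 1071 mod 5 = 1.

x ≡ 1071 (mod 11115).


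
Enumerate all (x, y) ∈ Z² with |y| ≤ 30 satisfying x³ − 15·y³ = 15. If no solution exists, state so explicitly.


The equation is x³ - 15y³ = 15. For fixed y, x³ = 15·y³ + 15, so a solution requires the RHS to be a perfect cube.
Strategy: iterate y from -30 to 30, compute RHS = 15·y³ + 15, and check whether it is a (positive or negative) perfect cube.
Check small values of y:
  y = 0: RHS = 15 is not a perfect cube.
  y = 1: RHS = 30 is not a perfect cube.
  y = -1: RHS = 0 = (0)³ ⇒ x = 0 works.
  y = 2: RHS = 135 is not a perfect cube.
  y = -2: RHS = -105 is not a perfect cube.
  y = 3: RHS = 420 is not a perfect cube.
  y = -3: RHS = -390 is not a perfect cube.
Continuing the search up to |y| = 30 finds no further solutions beyond those listed.
Collected solutions: (0, -1).

Solutions (with |y| ≤ 30): (0, -1).


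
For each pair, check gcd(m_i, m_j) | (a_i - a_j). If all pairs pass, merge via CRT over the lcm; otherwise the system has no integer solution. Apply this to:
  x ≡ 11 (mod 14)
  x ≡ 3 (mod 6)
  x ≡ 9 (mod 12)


Moduli 14, 6, 12 are not pairwise coprime, so CRT works modulo lcm(m_i) when all pairwise compatibility conditions hold.
Pairwise compatibility: gcd(m_i, m_j) must divide a_i - a_j for every pair.
Merge one congruence at a time:
  Start: x ≡ 11 (mod 14).
  Combine with x ≡ 3 (mod 6): gcd(14, 6) = 2; 3 - 11 = -8, which IS divisible by 2, so compatible.
    Write x = 11 + 14·t and substitute into x ≡ 3 (mod 6): 14·t ≡ 3 − 11 = -8 (mod 6).
    Divide the congruence (and modulus) by g = 2: 7·t ≡ -4 (mod 3).
    Reduce coefficients mod 3: 1·t ≡ 2 (mod 3).
    So t ≡ 2 (mod 3).
    Then x = 11 + 14·2 = 39, valid modulo lcm(14, 6) = 42: x ≡ 39 (mod 42).
  Combine with x ≡ 9 (mod 12): gcd(42, 12) = 6; 9 - 39 = -30, which IS divisible by 6, so compatible.
    Write x = 39 + 42·t and substitute into x ≡ 9 (mod 12): 42·t ≡ 9 − 39 = -30 (mod 12).
    Divide the congruence (and modulus) by g = 6: 7·t ≡ -5 (mod 2).
    Reduce coefficients mod 2: 1·t ≡ 1 (mod 2).
    So t ≡ 1 (mod 2).
    Then x = 39 + 42·1 = 81, valid modulo lcm(42, 12) = 84: x ≡ 81 (mod 84).
Verify: 81 mod 14 = 11, 81 mod 6 = 3, 81 mod 12 = 9.

x ≡ 81 (mod 84).


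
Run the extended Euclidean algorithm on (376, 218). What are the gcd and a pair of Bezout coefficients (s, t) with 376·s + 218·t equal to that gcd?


Euclidean algorithm on (376, 218) — divide until remainder is 0:
  376 = 1 · 218 + 158
  218 = 1 · 158 + 60
  158 = 2 · 60 + 38
  60 = 1 · 38 + 22
  38 = 1 · 22 + 16
  22 = 1 · 16 + 6
  16 = 2 · 6 + 4
  6 = 1 · 4 + 2
  4 = 2 · 2 + 0
gcd(376, 218) = 2.
Track Bezout coefficients alongside the remainders: start with r₀ = 376 = a·1 + b·0 (s = 1, t = 0) and r₁ = 218 = a·0 + b·1 (s = 0, t = 1); each new remainder r_{k+1} = r_{k-1} − q_k·r_k inherits s_{k+1} = s_{k-1} − q_k·s_k, t_{k+1} = t_{k-1} − q_k·t_k, so r_k = a·s_k + b·t_k at every step:
  q = 1: r = 158, s = 1 − 1·0 = 1, t = 0 − 1·1 = -1  (check: 376·1 + 218·(-1) = 158)
  q = 1: r = 60, s = 0 − 1·1 = -1, t = 1 − 1·(-1) = 2  (check: 376·(-1) + 218·2 = 60)
  q = 2: r = 38, s = 1 − 2·(-1) = 3, t = -1 − 2·2 = -5  (check: 376·3 + 218·(-5) = 38)
  q = 1: r = 22, s = -1 − 1·3 = -4, t = 2 − 1·(-5) = 7  (check: 376·(-4) + 218·7 = 22)
  q = 1: r = 16, s = 3 − 1·(-4) = 7, t = -5 − 1·7 = -12  (check: 376·7 + 218·(-12) = 16)
  q = 1: r = 6, s = -4 − 1·7 = -11, t = 7 − 1·(-12) = 19  (check: 376·(-11) + 218·19 = 6)
  q = 2: r = 4, s = 7 − 2·(-11) = 29, t = -12 − 2·19 = -50  (check: 376·29 + 218·(-50) = 4)
  q = 1: r = 2, s = -11 − 1·29 = -40, t = 19 − 1·(-50) = 69  (check: 376·(-40) + 218·69 = 2)
The row with r = 2 (the gcd) gives the Bezout coefficients s = -40, t = 69.
Result: 376 · (-40) + 218 · (69) = 2.

gcd(376, 218) = 2; s = -40, t = 69 (check: 376·(-40) + 218·69 = 2).


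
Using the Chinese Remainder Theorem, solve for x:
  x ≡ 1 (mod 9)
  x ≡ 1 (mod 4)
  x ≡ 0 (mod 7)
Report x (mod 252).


Moduli 9, 4, 7 are pairwise coprime; by CRT there is a unique solution modulo M = 9 · 4 · 7 = 252.
Solve pairwise, accumulating the modulus:
  Start with x ≡ 1 (mod 9).
  Combine with x ≡ 1 (mod 4): since gcd(9, 4) = 1, we get a unique residue mod 36.
    Write x = 1 + 9·t and substitute into x ≡ 1 (mod 4): 9·t ≡ 1 − 1 = 0 (mod 4).
    Reduce coefficients mod 4: 1·t ≡ 0 (mod 4).
    So t ≡ 0 (mod 4).
    Then x = 1 + 9·0 = 1, valid modulo lcm(9, 4) = 36: x ≡ 1 (mod 36).
  Combine with x ≡ 0 (mod 7): since gcd(36, 7) = 1, we get a unique residue mod 252.
    Write x = 1 + 36·t and substitute into x ≡ 0 (mod 7): 36·t ≡ 0 − 1 = -1 (mod 7).
    Reduce coefficients mod 7: 1·t ≡ 6 (mod 7).
    So t ≡ 6 (mod 7).
    Then x = 1 + 36·6 = 217, valid modulo lcm(36, 7) = 252: x ≡ 217 (mod 252).
Verify: 217 mod 9 = 1 ✓, 217 mod 4 = 1 ✓, 217 mod 7 = 0 ✓.

x ≡ 217 (mod 252).


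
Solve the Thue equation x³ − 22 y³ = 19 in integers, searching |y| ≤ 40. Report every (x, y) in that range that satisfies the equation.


The equation is x³ - 22y³ = 19. For fixed y, x³ = 22·y³ + 19, so a solution requires the RHS to be a perfect cube.
Strategy: iterate y from -40 to 40, compute RHS = 22·y³ + 19, and check whether it is a (positive or negative) perfect cube.
Check small values of y:
  y = 0: RHS = 19 is not a perfect cube.
  y = 1: RHS = 41 is not a perfect cube.
  y = -1: RHS = -3 is not a perfect cube.
  y = 2: RHS = 195 is not a perfect cube.
  y = -2: RHS = -157 is not a perfect cube.
  y = 3: RHS = 613 is not a perfect cube.
  y = -3: RHS = -575 is not a perfect cube.
Continuing the search up to |y| = 40 finds no solutions either.
No (x, y) in the scanned range satisfies the equation.

No integer solutions with |y| ≤ 40.


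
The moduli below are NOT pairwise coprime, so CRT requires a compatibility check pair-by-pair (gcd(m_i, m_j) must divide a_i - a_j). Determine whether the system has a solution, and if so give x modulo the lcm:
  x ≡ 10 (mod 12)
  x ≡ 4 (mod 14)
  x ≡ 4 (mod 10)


Moduli 12, 14, 10 are not pairwise coprime, so CRT works modulo lcm(m_i) when all pairwise compatibility conditions hold.
Pairwise compatibility: gcd(m_i, m_j) must divide a_i - a_j for every pair.
Merge one congruence at a time:
  Start: x ≡ 10 (mod 12).
  Combine with x ≡ 4 (mod 14): gcd(12, 14) = 2; 4 - 10 = -6, which IS divisible by 2, so compatible.
    Write x = 10 + 12·t and substitute into x ≡ 4 (mod 14): 12·t ≡ 4 − 10 = -6 (mod 14).
    Divide the congruence (and modulus) by g = 2: 6·t ≡ -3 (mod 7).
    Reduce coefficients mod 7: 6·t ≡ 4 (mod 7).
    The inverse of 6 mod 7 is 6 (since 6·6 = 36 = 5·7 + 1), so t ≡ 6·4 = 24 ≡ 3 (mod 7).
    Then x = 10 + 12·3 = 46, valid modulo lcm(12, 14) = 84: x ≡ 46 (mod 84).
  Combine with x ≡ 4 (mod 10): gcd(84, 10) = 2; 4 - 46 = -42, which IS divisible by 2, so compatible.
    Write x = 46 + 84·t and substitute into x ≡ 4 (mod 10): 84·t ≡ 4 − 46 = -42 (mod 10).
    Divide the congruence (and modulus) by g = 2: 42·t ≡ -21 (mod 5).
    Reduce coefficients mod 5: 2·t ≡ 4 (mod 5).
    The inverse of 2 mod 5 is 3 (since 2·3 = 6 = 1·5 + 1), so t ≡ 3·4 = 12 ≡ 2 (mod 5).
    Then x = 46 + 84·2 = 214, valid modulo lcm(84, 10) = 420: x ≡ 214 (mod 420).
Verify: 214 mod 12 = 10, 214 mod 14 = 4, 214 mod 10 = 4.

x ≡ 214 (mod 420).


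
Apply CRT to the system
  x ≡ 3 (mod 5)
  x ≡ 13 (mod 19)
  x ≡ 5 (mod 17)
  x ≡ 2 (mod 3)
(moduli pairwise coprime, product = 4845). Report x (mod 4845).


Product of moduli M = 5 · 19 · 17 · 3 = 4845.
Merge one congruence at a time:
  Start: x ≡ 3 (mod 5).
  Combine with x ≡ 13 (mod 19); new modulus lcm = 95.
    Write x = 3 + 5·t and substitute into x ≡ 13 (mod 19): 5·t ≡ 13 − 3 = 10 (mod 19).
    The inverse of 5 mod 19 is 4 (since 5·4 = 20 = 1·19 + 1), so t ≡ 4·10 = 40 ≡ 2 (mod 19).
    Then x = 3 + 5·2 = 13, valid modulo lcm(5, 19) = 95: x ≡ 13 (mod 95).
  Combine with x ≡ 5 (mod 17); new modulus lcm = 1615.
    Write x = 13 + 95·t and substitute into x ≡ 5 (mod 17): 95·t ≡ 5 − 13 = -8 (mod 17).
    Reduce coefficients mod 17: 10·t ≡ 9 (mod 17).
    The inverse of 10 mod 17 is 12 (since 10·12 = 120 = 7·17 + 1), so t ≡ 12·9 = 108 ≡ 6 (mod 17).
    Then x = 13 + 95·6 = 583, valid modulo lcm(95, 17) = 1615: x ≡ 583 (mod 1615).
  Combine with x ≡ 2 (mod 3); new modulus lcm = 4845.
    Write x = 583 + 1615·t and substitute into x ≡ 2 (mod 3): 1615·t ≡ 2 − 583 = -581 (mod 3).
    Reduce coefficients mod 3: 1·t ≡ 1 (mod 3).
    So t ≡ 1 (mod 3).
    Then x = 583 + 1615·1 = 2198, valid modulo lcm(1615, 3) = 4845: x ≡ 2198 (mod 4845).
Verify against each original: 2198 mod 5 = 3, 2198 mod 19 = 13, 2198 mod 17 = 5, 2198 mod 3 = 2.

x ≡ 2198 (mod 4845).
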